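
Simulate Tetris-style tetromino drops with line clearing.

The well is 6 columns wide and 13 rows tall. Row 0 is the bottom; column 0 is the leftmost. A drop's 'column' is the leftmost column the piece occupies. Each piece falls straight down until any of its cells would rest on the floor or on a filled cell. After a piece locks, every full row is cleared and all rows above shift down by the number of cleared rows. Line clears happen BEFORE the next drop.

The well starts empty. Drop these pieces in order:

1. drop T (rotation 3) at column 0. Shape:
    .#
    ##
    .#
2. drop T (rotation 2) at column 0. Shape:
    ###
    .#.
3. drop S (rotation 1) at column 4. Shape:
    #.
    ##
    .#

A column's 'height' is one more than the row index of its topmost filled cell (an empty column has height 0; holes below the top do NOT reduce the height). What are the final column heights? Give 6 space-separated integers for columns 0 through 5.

Drop 1: T rot3 at col 0 lands with bottom-row=0; cleared 0 line(s) (total 0); column heights now [2 3 0 0 0 0], max=3
Drop 2: T rot2 at col 0 lands with bottom-row=3; cleared 0 line(s) (total 0); column heights now [5 5 5 0 0 0], max=5
Drop 3: S rot1 at col 4 lands with bottom-row=0; cleared 0 line(s) (total 0); column heights now [5 5 5 0 3 2], max=5

Answer: 5 5 5 0 3 2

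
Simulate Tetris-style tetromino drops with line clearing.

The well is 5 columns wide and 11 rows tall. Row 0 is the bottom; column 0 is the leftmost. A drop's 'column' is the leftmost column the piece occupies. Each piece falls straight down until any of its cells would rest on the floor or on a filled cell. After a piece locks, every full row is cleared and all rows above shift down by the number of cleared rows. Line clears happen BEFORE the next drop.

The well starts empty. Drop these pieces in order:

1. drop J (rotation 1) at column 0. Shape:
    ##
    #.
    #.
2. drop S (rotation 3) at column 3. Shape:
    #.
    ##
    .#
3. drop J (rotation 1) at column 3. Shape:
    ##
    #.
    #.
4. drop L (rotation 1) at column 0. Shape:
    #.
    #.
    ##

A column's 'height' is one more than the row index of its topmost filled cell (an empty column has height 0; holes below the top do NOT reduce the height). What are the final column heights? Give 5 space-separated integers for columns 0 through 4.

Drop 1: J rot1 at col 0 lands with bottom-row=0; cleared 0 line(s) (total 0); column heights now [3 3 0 0 0], max=3
Drop 2: S rot3 at col 3 lands with bottom-row=0; cleared 0 line(s) (total 0); column heights now [3 3 0 3 2], max=3
Drop 3: J rot1 at col 3 lands with bottom-row=3; cleared 0 line(s) (total 0); column heights now [3 3 0 6 6], max=6
Drop 4: L rot1 at col 0 lands with bottom-row=3; cleared 0 line(s) (total 0); column heights now [6 4 0 6 6], max=6

Answer: 6 4 0 6 6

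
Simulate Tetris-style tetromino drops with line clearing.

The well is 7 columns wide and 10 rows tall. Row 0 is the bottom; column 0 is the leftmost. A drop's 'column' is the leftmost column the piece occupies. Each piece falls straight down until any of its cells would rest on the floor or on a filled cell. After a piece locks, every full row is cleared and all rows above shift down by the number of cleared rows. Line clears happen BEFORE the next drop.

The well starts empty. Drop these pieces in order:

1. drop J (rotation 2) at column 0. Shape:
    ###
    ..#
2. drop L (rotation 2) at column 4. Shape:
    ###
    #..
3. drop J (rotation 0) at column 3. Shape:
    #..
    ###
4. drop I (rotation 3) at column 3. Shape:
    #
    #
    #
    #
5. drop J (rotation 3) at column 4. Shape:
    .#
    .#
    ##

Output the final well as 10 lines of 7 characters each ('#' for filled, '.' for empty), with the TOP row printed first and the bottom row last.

Drop 1: J rot2 at col 0 lands with bottom-row=0; cleared 0 line(s) (total 0); column heights now [2 2 2 0 0 0 0], max=2
Drop 2: L rot2 at col 4 lands with bottom-row=0; cleared 0 line(s) (total 0); column heights now [2 2 2 0 2 2 2], max=2
Drop 3: J rot0 at col 3 lands with bottom-row=2; cleared 0 line(s) (total 0); column heights now [2 2 2 4 3 3 2], max=4
Drop 4: I rot3 at col 3 lands with bottom-row=4; cleared 0 line(s) (total 0); column heights now [2 2 2 8 3 3 2], max=8
Drop 5: J rot3 at col 4 lands with bottom-row=3; cleared 0 line(s) (total 0); column heights now [2 2 2 8 4 6 2], max=8

Answer: .......
.......
...#...
...#...
...#.#.
...#.#.
...###.
...###.
###.###
..#.#..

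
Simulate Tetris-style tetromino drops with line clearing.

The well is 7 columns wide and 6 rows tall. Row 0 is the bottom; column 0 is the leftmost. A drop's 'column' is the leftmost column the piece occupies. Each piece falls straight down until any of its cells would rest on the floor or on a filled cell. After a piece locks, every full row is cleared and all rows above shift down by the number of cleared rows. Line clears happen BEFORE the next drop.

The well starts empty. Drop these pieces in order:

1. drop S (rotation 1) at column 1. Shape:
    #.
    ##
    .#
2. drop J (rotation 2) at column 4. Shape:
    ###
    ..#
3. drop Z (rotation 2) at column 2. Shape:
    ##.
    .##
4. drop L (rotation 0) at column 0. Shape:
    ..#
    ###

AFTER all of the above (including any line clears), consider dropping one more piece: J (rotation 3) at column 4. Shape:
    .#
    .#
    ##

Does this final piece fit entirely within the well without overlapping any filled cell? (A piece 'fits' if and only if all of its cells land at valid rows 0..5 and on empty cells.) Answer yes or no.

Answer: yes

Derivation:
Drop 1: S rot1 at col 1 lands with bottom-row=0; cleared 0 line(s) (total 0); column heights now [0 3 2 0 0 0 0], max=3
Drop 2: J rot2 at col 4 lands with bottom-row=0; cleared 0 line(s) (total 0); column heights now [0 3 2 0 2 2 2], max=3
Drop 3: Z rot2 at col 2 lands with bottom-row=2; cleared 0 line(s) (total 0); column heights now [0 3 4 4 3 2 2], max=4
Drop 4: L rot0 at col 0 lands with bottom-row=4; cleared 0 line(s) (total 0); column heights now [5 5 6 4 3 2 2], max=6
Test piece J rot3 at col 4 (width 2): heights before test = [5 5 6 4 3 2 2]; fits = True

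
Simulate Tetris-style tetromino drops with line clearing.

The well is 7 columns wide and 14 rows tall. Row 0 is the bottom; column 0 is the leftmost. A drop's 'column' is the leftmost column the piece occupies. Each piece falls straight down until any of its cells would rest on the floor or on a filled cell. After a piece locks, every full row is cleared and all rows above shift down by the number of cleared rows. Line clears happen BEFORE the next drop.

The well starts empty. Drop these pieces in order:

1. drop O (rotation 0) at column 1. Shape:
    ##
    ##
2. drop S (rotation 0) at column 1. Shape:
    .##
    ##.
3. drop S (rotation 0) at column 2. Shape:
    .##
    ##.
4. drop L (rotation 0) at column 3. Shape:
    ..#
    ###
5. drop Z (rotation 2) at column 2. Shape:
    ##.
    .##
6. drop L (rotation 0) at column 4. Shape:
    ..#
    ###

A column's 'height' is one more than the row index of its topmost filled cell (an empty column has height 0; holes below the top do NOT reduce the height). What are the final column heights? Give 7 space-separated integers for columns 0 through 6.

Answer: 0 3 9 9 9 9 10

Derivation:
Drop 1: O rot0 at col 1 lands with bottom-row=0; cleared 0 line(s) (total 0); column heights now [0 2 2 0 0 0 0], max=2
Drop 2: S rot0 at col 1 lands with bottom-row=2; cleared 0 line(s) (total 0); column heights now [0 3 4 4 0 0 0], max=4
Drop 3: S rot0 at col 2 lands with bottom-row=4; cleared 0 line(s) (total 0); column heights now [0 3 5 6 6 0 0], max=6
Drop 4: L rot0 at col 3 lands with bottom-row=6; cleared 0 line(s) (total 0); column heights now [0 3 5 7 7 8 0], max=8
Drop 5: Z rot2 at col 2 lands with bottom-row=7; cleared 0 line(s) (total 0); column heights now [0 3 9 9 8 8 0], max=9
Drop 6: L rot0 at col 4 lands with bottom-row=8; cleared 0 line(s) (total 0); column heights now [0 3 9 9 9 9 10], max=10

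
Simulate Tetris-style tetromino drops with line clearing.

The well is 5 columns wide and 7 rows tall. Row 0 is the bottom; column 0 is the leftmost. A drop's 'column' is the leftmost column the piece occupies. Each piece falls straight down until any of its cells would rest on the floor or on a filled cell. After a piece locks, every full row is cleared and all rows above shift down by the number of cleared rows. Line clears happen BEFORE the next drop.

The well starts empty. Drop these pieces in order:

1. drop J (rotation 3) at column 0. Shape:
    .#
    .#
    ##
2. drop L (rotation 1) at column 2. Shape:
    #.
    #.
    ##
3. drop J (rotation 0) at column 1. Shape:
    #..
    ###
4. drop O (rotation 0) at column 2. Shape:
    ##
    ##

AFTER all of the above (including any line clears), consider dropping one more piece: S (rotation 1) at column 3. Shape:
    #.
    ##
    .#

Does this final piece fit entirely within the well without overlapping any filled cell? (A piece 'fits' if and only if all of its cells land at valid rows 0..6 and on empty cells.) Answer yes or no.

Answer: no

Derivation:
Drop 1: J rot3 at col 0 lands with bottom-row=0; cleared 0 line(s) (total 0); column heights now [1 3 0 0 0], max=3
Drop 2: L rot1 at col 2 lands with bottom-row=0; cleared 0 line(s) (total 0); column heights now [1 3 3 1 0], max=3
Drop 3: J rot0 at col 1 lands with bottom-row=3; cleared 0 line(s) (total 0); column heights now [1 5 4 4 0], max=5
Drop 4: O rot0 at col 2 lands with bottom-row=4; cleared 0 line(s) (total 0); column heights now [1 5 6 6 0], max=6
Test piece S rot1 at col 3 (width 2): heights before test = [1 5 6 6 0]; fits = False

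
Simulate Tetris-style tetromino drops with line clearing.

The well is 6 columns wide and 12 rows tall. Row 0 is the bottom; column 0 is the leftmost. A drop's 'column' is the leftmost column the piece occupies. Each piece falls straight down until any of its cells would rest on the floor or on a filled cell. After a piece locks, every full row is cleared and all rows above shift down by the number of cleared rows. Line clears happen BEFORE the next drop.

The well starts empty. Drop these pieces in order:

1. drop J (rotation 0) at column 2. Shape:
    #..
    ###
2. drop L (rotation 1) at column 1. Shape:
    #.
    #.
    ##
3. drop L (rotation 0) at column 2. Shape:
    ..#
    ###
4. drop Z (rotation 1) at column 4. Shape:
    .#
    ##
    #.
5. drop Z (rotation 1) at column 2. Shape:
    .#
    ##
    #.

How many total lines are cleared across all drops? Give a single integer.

Drop 1: J rot0 at col 2 lands with bottom-row=0; cleared 0 line(s) (total 0); column heights now [0 0 2 1 1 0], max=2
Drop 2: L rot1 at col 1 lands with bottom-row=2; cleared 0 line(s) (total 0); column heights now [0 5 3 1 1 0], max=5
Drop 3: L rot0 at col 2 lands with bottom-row=3; cleared 0 line(s) (total 0); column heights now [0 5 4 4 5 0], max=5
Drop 4: Z rot1 at col 4 lands with bottom-row=5; cleared 0 line(s) (total 0); column heights now [0 5 4 4 7 8], max=8
Drop 5: Z rot1 at col 2 lands with bottom-row=4; cleared 0 line(s) (total 0); column heights now [0 5 6 7 7 8], max=8

Answer: 0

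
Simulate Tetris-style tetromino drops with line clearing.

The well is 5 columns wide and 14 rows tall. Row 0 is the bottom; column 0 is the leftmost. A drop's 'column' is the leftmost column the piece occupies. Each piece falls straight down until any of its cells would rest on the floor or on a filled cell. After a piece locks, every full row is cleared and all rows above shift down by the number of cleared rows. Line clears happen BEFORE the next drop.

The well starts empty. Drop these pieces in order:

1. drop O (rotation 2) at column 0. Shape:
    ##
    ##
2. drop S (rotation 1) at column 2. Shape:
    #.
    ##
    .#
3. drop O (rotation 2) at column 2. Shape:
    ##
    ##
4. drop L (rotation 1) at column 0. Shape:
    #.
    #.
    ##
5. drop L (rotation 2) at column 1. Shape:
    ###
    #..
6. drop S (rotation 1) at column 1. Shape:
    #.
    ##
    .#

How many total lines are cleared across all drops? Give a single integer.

Drop 1: O rot2 at col 0 lands with bottom-row=0; cleared 0 line(s) (total 0); column heights now [2 2 0 0 0], max=2
Drop 2: S rot1 at col 2 lands with bottom-row=0; cleared 0 line(s) (total 0); column heights now [2 2 3 2 0], max=3
Drop 3: O rot2 at col 2 lands with bottom-row=3; cleared 0 line(s) (total 0); column heights now [2 2 5 5 0], max=5
Drop 4: L rot1 at col 0 lands with bottom-row=2; cleared 0 line(s) (total 0); column heights now [5 3 5 5 0], max=5
Drop 5: L rot2 at col 1 lands with bottom-row=4; cleared 0 line(s) (total 0); column heights now [5 6 6 6 0], max=6
Drop 6: S rot1 at col 1 lands with bottom-row=6; cleared 0 line(s) (total 0); column heights now [5 9 8 6 0], max=9

Answer: 0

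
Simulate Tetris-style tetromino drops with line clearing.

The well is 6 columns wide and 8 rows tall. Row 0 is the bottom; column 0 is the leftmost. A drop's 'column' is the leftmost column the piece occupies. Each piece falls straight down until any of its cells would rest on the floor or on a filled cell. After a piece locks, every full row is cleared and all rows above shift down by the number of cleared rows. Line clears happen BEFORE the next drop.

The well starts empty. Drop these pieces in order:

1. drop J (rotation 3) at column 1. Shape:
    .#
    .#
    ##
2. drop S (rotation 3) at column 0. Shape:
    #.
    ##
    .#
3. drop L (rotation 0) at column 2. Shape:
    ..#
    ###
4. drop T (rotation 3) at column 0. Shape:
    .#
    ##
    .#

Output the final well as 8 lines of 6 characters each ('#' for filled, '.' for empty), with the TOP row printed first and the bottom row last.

Drop 1: J rot3 at col 1 lands with bottom-row=0; cleared 0 line(s) (total 0); column heights now [0 1 3 0 0 0], max=3
Drop 2: S rot3 at col 0 lands with bottom-row=1; cleared 0 line(s) (total 0); column heights now [4 3 3 0 0 0], max=4
Drop 3: L rot0 at col 2 lands with bottom-row=3; cleared 0 line(s) (total 0); column heights now [4 3 4 4 5 0], max=5
Drop 4: T rot3 at col 0 lands with bottom-row=3; cleared 0 line(s) (total 0); column heights now [5 6 4 4 5 0], max=6

Answer: ......
......
.#....
##..#.
#####.
###...
.##...
.##...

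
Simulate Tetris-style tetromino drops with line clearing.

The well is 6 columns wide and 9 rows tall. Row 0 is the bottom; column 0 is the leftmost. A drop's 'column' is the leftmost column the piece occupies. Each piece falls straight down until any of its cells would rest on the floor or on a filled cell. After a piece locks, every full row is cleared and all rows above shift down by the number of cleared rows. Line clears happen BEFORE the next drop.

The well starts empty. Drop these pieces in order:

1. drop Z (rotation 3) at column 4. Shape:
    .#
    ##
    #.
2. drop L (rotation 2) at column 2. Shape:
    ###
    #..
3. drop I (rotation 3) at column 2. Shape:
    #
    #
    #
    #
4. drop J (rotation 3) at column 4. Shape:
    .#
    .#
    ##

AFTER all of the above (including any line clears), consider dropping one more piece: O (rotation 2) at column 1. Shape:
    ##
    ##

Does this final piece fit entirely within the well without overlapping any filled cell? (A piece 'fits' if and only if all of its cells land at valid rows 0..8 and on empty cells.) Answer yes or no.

Answer: yes

Derivation:
Drop 1: Z rot3 at col 4 lands with bottom-row=0; cleared 0 line(s) (total 0); column heights now [0 0 0 0 2 3], max=3
Drop 2: L rot2 at col 2 lands with bottom-row=1; cleared 0 line(s) (total 0); column heights now [0 0 3 3 3 3], max=3
Drop 3: I rot3 at col 2 lands with bottom-row=3; cleared 0 line(s) (total 0); column heights now [0 0 7 3 3 3], max=7
Drop 4: J rot3 at col 4 lands with bottom-row=3; cleared 0 line(s) (total 0); column heights now [0 0 7 3 4 6], max=7
Test piece O rot2 at col 1 (width 2): heights before test = [0 0 7 3 4 6]; fits = True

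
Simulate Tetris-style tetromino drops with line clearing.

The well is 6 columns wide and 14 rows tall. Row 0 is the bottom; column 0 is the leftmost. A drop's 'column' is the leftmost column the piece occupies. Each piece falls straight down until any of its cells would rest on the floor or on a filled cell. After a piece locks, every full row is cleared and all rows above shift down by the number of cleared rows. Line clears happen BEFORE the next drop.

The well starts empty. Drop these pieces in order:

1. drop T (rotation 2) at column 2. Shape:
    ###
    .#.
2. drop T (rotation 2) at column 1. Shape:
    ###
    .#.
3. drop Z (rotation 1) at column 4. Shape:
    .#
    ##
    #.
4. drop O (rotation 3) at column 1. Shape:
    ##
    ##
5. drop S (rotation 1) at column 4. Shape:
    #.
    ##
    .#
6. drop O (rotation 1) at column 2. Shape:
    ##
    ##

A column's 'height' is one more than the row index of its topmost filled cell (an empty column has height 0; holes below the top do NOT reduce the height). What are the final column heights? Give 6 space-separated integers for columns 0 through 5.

Answer: 0 6 8 8 8 7

Derivation:
Drop 1: T rot2 at col 2 lands with bottom-row=0; cleared 0 line(s) (total 0); column heights now [0 0 2 2 2 0], max=2
Drop 2: T rot2 at col 1 lands with bottom-row=2; cleared 0 line(s) (total 0); column heights now [0 4 4 4 2 0], max=4
Drop 3: Z rot1 at col 4 lands with bottom-row=2; cleared 0 line(s) (total 0); column heights now [0 4 4 4 4 5], max=5
Drop 4: O rot3 at col 1 lands with bottom-row=4; cleared 0 line(s) (total 0); column heights now [0 6 6 4 4 5], max=6
Drop 5: S rot1 at col 4 lands with bottom-row=5; cleared 0 line(s) (total 0); column heights now [0 6 6 4 8 7], max=8
Drop 6: O rot1 at col 2 lands with bottom-row=6; cleared 0 line(s) (total 0); column heights now [0 6 8 8 8 7], max=8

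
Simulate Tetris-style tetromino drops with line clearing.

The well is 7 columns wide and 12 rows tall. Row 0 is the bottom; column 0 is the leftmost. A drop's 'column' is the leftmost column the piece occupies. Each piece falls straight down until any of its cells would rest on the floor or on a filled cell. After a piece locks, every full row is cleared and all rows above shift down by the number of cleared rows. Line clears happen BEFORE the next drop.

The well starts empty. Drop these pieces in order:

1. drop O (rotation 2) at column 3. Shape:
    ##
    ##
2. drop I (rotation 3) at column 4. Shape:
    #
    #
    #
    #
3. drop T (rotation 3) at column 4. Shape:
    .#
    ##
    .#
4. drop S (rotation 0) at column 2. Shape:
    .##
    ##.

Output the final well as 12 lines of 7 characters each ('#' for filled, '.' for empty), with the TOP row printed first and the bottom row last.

Answer: .......
.......
.......
.......
...###.
..####.
....##.
....#..
....#..
....#..
...##..
...##..

Derivation:
Drop 1: O rot2 at col 3 lands with bottom-row=0; cleared 0 line(s) (total 0); column heights now [0 0 0 2 2 0 0], max=2
Drop 2: I rot3 at col 4 lands with bottom-row=2; cleared 0 line(s) (total 0); column heights now [0 0 0 2 6 0 0], max=6
Drop 3: T rot3 at col 4 lands with bottom-row=5; cleared 0 line(s) (total 0); column heights now [0 0 0 2 7 8 0], max=8
Drop 4: S rot0 at col 2 lands with bottom-row=6; cleared 0 line(s) (total 0); column heights now [0 0 7 8 8 8 0], max=8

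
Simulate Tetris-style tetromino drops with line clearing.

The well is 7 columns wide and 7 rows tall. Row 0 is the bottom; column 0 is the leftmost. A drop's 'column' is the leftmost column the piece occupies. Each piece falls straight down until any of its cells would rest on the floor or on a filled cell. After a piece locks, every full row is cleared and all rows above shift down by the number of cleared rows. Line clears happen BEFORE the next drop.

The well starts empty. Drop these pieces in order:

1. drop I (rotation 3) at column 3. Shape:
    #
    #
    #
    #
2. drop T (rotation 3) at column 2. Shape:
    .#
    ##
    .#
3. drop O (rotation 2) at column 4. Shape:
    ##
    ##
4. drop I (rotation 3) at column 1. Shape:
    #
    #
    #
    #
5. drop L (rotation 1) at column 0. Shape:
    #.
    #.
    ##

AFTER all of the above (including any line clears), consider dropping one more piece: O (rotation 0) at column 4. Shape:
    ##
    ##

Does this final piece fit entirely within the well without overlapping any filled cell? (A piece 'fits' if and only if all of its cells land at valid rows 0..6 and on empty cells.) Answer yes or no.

Drop 1: I rot3 at col 3 lands with bottom-row=0; cleared 0 line(s) (total 0); column heights now [0 0 0 4 0 0 0], max=4
Drop 2: T rot3 at col 2 lands with bottom-row=4; cleared 0 line(s) (total 0); column heights now [0 0 6 7 0 0 0], max=7
Drop 3: O rot2 at col 4 lands with bottom-row=0; cleared 0 line(s) (total 0); column heights now [0 0 6 7 2 2 0], max=7
Drop 4: I rot3 at col 1 lands with bottom-row=0; cleared 0 line(s) (total 0); column heights now [0 4 6 7 2 2 0], max=7
Drop 5: L rot1 at col 0 lands with bottom-row=4; cleared 0 line(s) (total 0); column heights now [7 5 6 7 2 2 0], max=7
Test piece O rot0 at col 4 (width 2): heights before test = [7 5 6 7 2 2 0]; fits = True

Answer: yes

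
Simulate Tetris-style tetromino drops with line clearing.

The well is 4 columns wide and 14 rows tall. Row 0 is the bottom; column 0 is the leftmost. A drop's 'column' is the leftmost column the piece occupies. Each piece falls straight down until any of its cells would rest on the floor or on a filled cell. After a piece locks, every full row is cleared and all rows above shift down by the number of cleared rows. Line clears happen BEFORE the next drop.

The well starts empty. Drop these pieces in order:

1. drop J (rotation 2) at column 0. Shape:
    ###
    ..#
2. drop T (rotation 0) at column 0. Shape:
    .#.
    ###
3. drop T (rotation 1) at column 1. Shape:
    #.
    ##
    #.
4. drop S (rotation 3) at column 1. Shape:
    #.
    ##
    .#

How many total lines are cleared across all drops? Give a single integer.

Answer: 0

Derivation:
Drop 1: J rot2 at col 0 lands with bottom-row=0; cleared 0 line(s) (total 0); column heights now [2 2 2 0], max=2
Drop 2: T rot0 at col 0 lands with bottom-row=2; cleared 0 line(s) (total 0); column heights now [3 4 3 0], max=4
Drop 3: T rot1 at col 1 lands with bottom-row=4; cleared 0 line(s) (total 0); column heights now [3 7 6 0], max=7
Drop 4: S rot3 at col 1 lands with bottom-row=6; cleared 0 line(s) (total 0); column heights now [3 9 8 0], max=9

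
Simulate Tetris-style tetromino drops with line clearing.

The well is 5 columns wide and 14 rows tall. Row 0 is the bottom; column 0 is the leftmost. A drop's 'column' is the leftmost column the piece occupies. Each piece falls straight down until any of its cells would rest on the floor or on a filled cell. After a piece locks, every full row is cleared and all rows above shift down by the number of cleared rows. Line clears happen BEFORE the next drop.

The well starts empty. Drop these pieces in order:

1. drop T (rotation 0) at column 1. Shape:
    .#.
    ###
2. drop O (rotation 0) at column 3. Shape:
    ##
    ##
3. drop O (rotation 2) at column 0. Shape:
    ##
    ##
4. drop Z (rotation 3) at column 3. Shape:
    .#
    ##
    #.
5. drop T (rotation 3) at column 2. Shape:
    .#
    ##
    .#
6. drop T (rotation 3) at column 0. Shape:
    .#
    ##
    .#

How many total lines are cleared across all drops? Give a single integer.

Answer: 1

Derivation:
Drop 1: T rot0 at col 1 lands with bottom-row=0; cleared 0 line(s) (total 0); column heights now [0 1 2 1 0], max=2
Drop 2: O rot0 at col 3 lands with bottom-row=1; cleared 0 line(s) (total 0); column heights now [0 1 2 3 3], max=3
Drop 3: O rot2 at col 0 lands with bottom-row=1; cleared 1 line(s) (total 1); column heights now [2 2 1 2 2], max=2
Drop 4: Z rot3 at col 3 lands with bottom-row=2; cleared 0 line(s) (total 1); column heights now [2 2 1 4 5], max=5
Drop 5: T rot3 at col 2 lands with bottom-row=4; cleared 0 line(s) (total 1); column heights now [2 2 6 7 5], max=7
Drop 6: T rot3 at col 0 lands with bottom-row=2; cleared 0 line(s) (total 1); column heights now [4 5 6 7 5], max=7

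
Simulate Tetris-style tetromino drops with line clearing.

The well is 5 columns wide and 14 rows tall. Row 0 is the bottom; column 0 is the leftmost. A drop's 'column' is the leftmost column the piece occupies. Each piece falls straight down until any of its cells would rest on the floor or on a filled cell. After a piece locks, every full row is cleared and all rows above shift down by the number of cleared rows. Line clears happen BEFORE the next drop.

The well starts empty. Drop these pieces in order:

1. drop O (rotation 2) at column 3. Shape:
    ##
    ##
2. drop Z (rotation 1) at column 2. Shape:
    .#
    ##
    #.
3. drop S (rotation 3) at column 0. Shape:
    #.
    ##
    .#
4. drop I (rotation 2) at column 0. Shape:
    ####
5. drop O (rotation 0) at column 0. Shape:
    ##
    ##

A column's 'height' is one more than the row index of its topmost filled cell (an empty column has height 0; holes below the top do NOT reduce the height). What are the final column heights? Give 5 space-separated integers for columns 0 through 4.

Drop 1: O rot2 at col 3 lands with bottom-row=0; cleared 0 line(s) (total 0); column heights now [0 0 0 2 2], max=2
Drop 2: Z rot1 at col 2 lands with bottom-row=1; cleared 0 line(s) (total 0); column heights now [0 0 3 4 2], max=4
Drop 3: S rot3 at col 0 lands with bottom-row=0; cleared 1 line(s) (total 1); column heights now [2 1 2 3 1], max=3
Drop 4: I rot2 at col 0 lands with bottom-row=3; cleared 0 line(s) (total 1); column heights now [4 4 4 4 1], max=4
Drop 5: O rot0 at col 0 lands with bottom-row=4; cleared 0 line(s) (total 1); column heights now [6 6 4 4 1], max=6

Answer: 6 6 4 4 1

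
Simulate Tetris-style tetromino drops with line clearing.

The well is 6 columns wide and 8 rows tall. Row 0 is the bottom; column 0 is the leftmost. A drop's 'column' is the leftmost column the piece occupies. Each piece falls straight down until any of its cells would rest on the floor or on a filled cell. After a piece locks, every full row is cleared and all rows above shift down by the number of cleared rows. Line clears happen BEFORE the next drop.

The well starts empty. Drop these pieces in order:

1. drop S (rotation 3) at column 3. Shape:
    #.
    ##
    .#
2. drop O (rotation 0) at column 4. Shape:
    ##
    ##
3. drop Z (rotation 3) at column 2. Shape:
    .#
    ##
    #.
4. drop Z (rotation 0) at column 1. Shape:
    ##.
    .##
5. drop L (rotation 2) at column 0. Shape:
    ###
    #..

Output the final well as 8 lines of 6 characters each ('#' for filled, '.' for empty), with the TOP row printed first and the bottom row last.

Answer: ###...
###...
..##..
...#..
..####
..####
...##.
....#.

Derivation:
Drop 1: S rot3 at col 3 lands with bottom-row=0; cleared 0 line(s) (total 0); column heights now [0 0 0 3 2 0], max=3
Drop 2: O rot0 at col 4 lands with bottom-row=2; cleared 0 line(s) (total 0); column heights now [0 0 0 3 4 4], max=4
Drop 3: Z rot3 at col 2 lands with bottom-row=2; cleared 0 line(s) (total 0); column heights now [0 0 4 5 4 4], max=5
Drop 4: Z rot0 at col 1 lands with bottom-row=5; cleared 0 line(s) (total 0); column heights now [0 7 7 6 4 4], max=7
Drop 5: L rot2 at col 0 lands with bottom-row=6; cleared 0 line(s) (total 0); column heights now [8 8 8 6 4 4], max=8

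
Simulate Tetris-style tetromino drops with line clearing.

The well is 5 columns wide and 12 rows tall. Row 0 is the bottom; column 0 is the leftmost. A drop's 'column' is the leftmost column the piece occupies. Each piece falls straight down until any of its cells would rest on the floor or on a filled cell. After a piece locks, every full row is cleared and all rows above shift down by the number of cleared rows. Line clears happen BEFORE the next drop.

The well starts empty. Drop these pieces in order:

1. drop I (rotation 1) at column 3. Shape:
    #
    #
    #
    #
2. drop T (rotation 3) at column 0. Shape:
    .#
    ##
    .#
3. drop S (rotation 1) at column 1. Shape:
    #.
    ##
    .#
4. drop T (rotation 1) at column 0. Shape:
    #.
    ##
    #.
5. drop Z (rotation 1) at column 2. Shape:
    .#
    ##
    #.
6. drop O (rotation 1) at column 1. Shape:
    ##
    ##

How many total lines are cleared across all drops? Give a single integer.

Answer: 0

Derivation:
Drop 1: I rot1 at col 3 lands with bottom-row=0; cleared 0 line(s) (total 0); column heights now [0 0 0 4 0], max=4
Drop 2: T rot3 at col 0 lands with bottom-row=0; cleared 0 line(s) (total 0); column heights now [2 3 0 4 0], max=4
Drop 3: S rot1 at col 1 lands with bottom-row=2; cleared 0 line(s) (total 0); column heights now [2 5 4 4 0], max=5
Drop 4: T rot1 at col 0 lands with bottom-row=4; cleared 0 line(s) (total 0); column heights now [7 6 4 4 0], max=7
Drop 5: Z rot1 at col 2 lands with bottom-row=4; cleared 0 line(s) (total 0); column heights now [7 6 6 7 0], max=7
Drop 6: O rot1 at col 1 lands with bottom-row=6; cleared 0 line(s) (total 0); column heights now [7 8 8 7 0], max=8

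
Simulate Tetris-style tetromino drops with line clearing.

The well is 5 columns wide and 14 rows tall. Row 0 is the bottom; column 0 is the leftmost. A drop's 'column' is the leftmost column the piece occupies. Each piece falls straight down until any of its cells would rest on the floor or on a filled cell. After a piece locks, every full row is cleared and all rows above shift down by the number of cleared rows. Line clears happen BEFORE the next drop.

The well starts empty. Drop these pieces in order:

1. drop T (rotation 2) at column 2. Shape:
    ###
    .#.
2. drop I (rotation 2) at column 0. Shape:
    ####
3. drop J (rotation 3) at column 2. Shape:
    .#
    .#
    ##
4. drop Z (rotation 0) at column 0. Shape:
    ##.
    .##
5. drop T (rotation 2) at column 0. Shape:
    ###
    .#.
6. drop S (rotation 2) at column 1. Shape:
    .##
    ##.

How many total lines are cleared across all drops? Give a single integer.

Answer: 0

Derivation:
Drop 1: T rot2 at col 2 lands with bottom-row=0; cleared 0 line(s) (total 0); column heights now [0 0 2 2 2], max=2
Drop 2: I rot2 at col 0 lands with bottom-row=2; cleared 0 line(s) (total 0); column heights now [3 3 3 3 2], max=3
Drop 3: J rot3 at col 2 lands with bottom-row=3; cleared 0 line(s) (total 0); column heights now [3 3 4 6 2], max=6
Drop 4: Z rot0 at col 0 lands with bottom-row=4; cleared 0 line(s) (total 0); column heights now [6 6 5 6 2], max=6
Drop 5: T rot2 at col 0 lands with bottom-row=6; cleared 0 line(s) (total 0); column heights now [8 8 8 6 2], max=8
Drop 6: S rot2 at col 1 lands with bottom-row=8; cleared 0 line(s) (total 0); column heights now [8 9 10 10 2], max=10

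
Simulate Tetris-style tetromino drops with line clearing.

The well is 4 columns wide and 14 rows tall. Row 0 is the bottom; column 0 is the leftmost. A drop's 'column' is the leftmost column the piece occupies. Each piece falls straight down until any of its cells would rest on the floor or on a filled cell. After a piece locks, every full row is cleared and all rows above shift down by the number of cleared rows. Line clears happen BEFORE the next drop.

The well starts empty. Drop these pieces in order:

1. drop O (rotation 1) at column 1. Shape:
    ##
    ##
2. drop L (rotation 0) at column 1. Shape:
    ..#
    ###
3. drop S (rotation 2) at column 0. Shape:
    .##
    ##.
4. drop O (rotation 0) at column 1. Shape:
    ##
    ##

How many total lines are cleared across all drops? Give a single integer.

Answer: 0

Derivation:
Drop 1: O rot1 at col 1 lands with bottom-row=0; cleared 0 line(s) (total 0); column heights now [0 2 2 0], max=2
Drop 2: L rot0 at col 1 lands with bottom-row=2; cleared 0 line(s) (total 0); column heights now [0 3 3 4], max=4
Drop 3: S rot2 at col 0 lands with bottom-row=3; cleared 0 line(s) (total 0); column heights now [4 5 5 4], max=5
Drop 4: O rot0 at col 1 lands with bottom-row=5; cleared 0 line(s) (total 0); column heights now [4 7 7 4], max=7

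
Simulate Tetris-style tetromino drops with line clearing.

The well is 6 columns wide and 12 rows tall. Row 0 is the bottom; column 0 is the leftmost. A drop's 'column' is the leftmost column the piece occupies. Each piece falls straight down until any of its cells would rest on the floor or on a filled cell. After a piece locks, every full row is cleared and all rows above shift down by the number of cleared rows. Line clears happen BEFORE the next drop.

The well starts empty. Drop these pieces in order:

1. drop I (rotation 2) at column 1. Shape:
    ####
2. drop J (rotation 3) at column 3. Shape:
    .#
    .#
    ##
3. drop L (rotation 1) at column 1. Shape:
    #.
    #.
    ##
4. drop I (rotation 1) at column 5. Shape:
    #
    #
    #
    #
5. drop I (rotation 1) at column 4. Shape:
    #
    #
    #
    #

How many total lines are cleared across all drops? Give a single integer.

Drop 1: I rot2 at col 1 lands with bottom-row=0; cleared 0 line(s) (total 0); column heights now [0 1 1 1 1 0], max=1
Drop 2: J rot3 at col 3 lands with bottom-row=1; cleared 0 line(s) (total 0); column heights now [0 1 1 2 4 0], max=4
Drop 3: L rot1 at col 1 lands with bottom-row=1; cleared 0 line(s) (total 0); column heights now [0 4 2 2 4 0], max=4
Drop 4: I rot1 at col 5 lands with bottom-row=0; cleared 0 line(s) (total 0); column heights now [0 4 2 2 4 4], max=4
Drop 5: I rot1 at col 4 lands with bottom-row=4; cleared 0 line(s) (total 0); column heights now [0 4 2 2 8 4], max=8

Answer: 0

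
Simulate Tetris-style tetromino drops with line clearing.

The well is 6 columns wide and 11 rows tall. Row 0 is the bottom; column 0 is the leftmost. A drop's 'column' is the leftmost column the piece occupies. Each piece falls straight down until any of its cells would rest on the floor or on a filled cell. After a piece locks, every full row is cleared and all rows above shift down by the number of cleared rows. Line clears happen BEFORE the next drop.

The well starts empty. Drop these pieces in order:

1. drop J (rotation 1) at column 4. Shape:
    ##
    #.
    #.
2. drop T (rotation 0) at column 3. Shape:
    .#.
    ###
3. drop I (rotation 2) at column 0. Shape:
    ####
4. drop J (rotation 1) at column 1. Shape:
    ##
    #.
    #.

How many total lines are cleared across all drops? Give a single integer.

Answer: 0

Derivation:
Drop 1: J rot1 at col 4 lands with bottom-row=0; cleared 0 line(s) (total 0); column heights now [0 0 0 0 3 3], max=3
Drop 2: T rot0 at col 3 lands with bottom-row=3; cleared 0 line(s) (total 0); column heights now [0 0 0 4 5 4], max=5
Drop 3: I rot2 at col 0 lands with bottom-row=4; cleared 0 line(s) (total 0); column heights now [5 5 5 5 5 4], max=5
Drop 4: J rot1 at col 1 lands with bottom-row=5; cleared 0 line(s) (total 0); column heights now [5 8 8 5 5 4], max=8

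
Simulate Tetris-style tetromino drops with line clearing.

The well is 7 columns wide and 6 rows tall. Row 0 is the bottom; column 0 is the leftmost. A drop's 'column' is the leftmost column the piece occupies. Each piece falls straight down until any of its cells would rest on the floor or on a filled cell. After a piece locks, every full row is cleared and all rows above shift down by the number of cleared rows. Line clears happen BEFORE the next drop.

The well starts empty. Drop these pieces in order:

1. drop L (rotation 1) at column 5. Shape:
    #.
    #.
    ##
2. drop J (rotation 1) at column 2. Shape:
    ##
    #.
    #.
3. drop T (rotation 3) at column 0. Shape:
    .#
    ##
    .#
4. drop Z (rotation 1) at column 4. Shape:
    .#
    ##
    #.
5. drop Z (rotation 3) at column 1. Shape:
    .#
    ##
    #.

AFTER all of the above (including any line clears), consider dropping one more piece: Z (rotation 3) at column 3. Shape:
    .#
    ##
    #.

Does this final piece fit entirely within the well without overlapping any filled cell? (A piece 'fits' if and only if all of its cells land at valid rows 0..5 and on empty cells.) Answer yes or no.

Drop 1: L rot1 at col 5 lands with bottom-row=0; cleared 0 line(s) (total 0); column heights now [0 0 0 0 0 3 1], max=3
Drop 2: J rot1 at col 2 lands with bottom-row=0; cleared 0 line(s) (total 0); column heights now [0 0 3 3 0 3 1], max=3
Drop 3: T rot3 at col 0 lands with bottom-row=0; cleared 0 line(s) (total 0); column heights now [2 3 3 3 0 3 1], max=3
Drop 4: Z rot1 at col 4 lands with bottom-row=2; cleared 0 line(s) (total 0); column heights now [2 3 3 3 4 5 1], max=5
Drop 5: Z rot3 at col 1 lands with bottom-row=3; cleared 0 line(s) (total 0); column heights now [2 5 6 3 4 5 1], max=6
Test piece Z rot3 at col 3 (width 2): heights before test = [2 5 6 3 4 5 1]; fits = True

Answer: yes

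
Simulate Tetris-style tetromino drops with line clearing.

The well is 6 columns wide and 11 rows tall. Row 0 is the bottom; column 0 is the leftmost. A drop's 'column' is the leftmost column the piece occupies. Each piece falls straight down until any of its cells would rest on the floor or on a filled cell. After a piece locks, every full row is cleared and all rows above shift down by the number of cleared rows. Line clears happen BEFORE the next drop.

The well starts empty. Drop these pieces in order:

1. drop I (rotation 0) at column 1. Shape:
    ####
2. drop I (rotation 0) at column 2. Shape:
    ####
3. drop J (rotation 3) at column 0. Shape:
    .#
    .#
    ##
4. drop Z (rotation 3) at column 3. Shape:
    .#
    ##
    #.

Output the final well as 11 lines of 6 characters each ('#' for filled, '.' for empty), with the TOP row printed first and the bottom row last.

Answer: ......
......
......
......
......
......
......
....#.
.#.##.
.#.#..
.####.

Derivation:
Drop 1: I rot0 at col 1 lands with bottom-row=0; cleared 0 line(s) (total 0); column heights now [0 1 1 1 1 0], max=1
Drop 2: I rot0 at col 2 lands with bottom-row=1; cleared 0 line(s) (total 0); column heights now [0 1 2 2 2 2], max=2
Drop 3: J rot3 at col 0 lands with bottom-row=1; cleared 1 line(s) (total 1); column heights now [0 3 1 1 1 0], max=3
Drop 4: Z rot3 at col 3 lands with bottom-row=1; cleared 0 line(s) (total 1); column heights now [0 3 1 3 4 0], max=4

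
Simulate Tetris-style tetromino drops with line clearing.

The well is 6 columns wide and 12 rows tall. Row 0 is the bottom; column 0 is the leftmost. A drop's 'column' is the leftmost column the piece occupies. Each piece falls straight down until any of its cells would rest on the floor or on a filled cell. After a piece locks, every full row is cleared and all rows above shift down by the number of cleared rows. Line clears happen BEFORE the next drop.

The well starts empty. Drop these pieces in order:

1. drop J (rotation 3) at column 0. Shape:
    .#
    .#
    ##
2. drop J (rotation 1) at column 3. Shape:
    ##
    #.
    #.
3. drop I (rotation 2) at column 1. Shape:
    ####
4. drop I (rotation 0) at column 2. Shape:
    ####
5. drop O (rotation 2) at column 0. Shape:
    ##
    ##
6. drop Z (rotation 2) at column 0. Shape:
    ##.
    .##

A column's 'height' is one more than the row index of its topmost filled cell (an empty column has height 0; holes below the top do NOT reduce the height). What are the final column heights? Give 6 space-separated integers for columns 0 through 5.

Answer: 7 7 6 4 4 0

Derivation:
Drop 1: J rot3 at col 0 lands with bottom-row=0; cleared 0 line(s) (total 0); column heights now [1 3 0 0 0 0], max=3
Drop 2: J rot1 at col 3 lands with bottom-row=0; cleared 0 line(s) (total 0); column heights now [1 3 0 3 3 0], max=3
Drop 3: I rot2 at col 1 lands with bottom-row=3; cleared 0 line(s) (total 0); column heights now [1 4 4 4 4 0], max=4
Drop 4: I rot0 at col 2 lands with bottom-row=4; cleared 0 line(s) (total 0); column heights now [1 4 5 5 5 5], max=5
Drop 5: O rot2 at col 0 lands with bottom-row=4; cleared 1 line(s) (total 1); column heights now [5 5 4 4 4 0], max=5
Drop 6: Z rot2 at col 0 lands with bottom-row=5; cleared 0 line(s) (total 1); column heights now [7 7 6 4 4 0], max=7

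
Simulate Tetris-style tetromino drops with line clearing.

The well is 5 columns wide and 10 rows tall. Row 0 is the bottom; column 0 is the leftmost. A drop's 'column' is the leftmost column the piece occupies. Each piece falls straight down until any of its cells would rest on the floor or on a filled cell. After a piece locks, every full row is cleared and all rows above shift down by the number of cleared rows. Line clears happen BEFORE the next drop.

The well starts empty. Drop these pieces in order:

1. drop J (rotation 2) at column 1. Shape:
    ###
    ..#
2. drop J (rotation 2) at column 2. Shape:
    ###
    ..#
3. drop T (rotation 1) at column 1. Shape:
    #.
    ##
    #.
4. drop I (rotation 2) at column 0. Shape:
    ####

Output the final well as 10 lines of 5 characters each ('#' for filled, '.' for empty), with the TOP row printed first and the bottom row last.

Answer: .....
.....
.....
.....
####.
.#...
.##..
.####
.####
...#.

Derivation:
Drop 1: J rot2 at col 1 lands with bottom-row=0; cleared 0 line(s) (total 0); column heights now [0 2 2 2 0], max=2
Drop 2: J rot2 at col 2 lands with bottom-row=1; cleared 0 line(s) (total 0); column heights now [0 2 3 3 3], max=3
Drop 3: T rot1 at col 1 lands with bottom-row=2; cleared 0 line(s) (total 0); column heights now [0 5 4 3 3], max=5
Drop 4: I rot2 at col 0 lands with bottom-row=5; cleared 0 line(s) (total 0); column heights now [6 6 6 6 3], max=6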